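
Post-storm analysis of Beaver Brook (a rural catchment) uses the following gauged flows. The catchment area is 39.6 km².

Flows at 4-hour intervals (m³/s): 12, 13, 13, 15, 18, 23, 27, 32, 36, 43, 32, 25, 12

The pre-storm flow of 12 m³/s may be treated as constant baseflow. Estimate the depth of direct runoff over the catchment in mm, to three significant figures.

d ≈ 52.7 mm

Direct runoff: 0.0, 1.0, 1.0, 3.0, 6.0, 11.0, 15.0, 20.0, 24.0, 31.0, 20.0, 13.0, 0.0 m³/s; ΣQ_DR = 145.0 m³/s.
V = ΣQ_DR · Δt = 145.0 × 14400 s = 2.088 × 10^6 m³.
Over A = 39.6 km², depth = V / A = 52.7 mm.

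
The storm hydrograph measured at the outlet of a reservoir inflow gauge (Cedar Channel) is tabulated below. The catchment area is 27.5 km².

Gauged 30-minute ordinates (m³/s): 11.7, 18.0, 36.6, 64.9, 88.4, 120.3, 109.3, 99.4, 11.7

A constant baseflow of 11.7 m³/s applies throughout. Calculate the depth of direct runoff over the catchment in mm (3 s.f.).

d ≈ 29.8 mm

Direct runoff: 0.0, 6.3, 24.9, 53.2, 76.7, 108.6, 97.6, 87.7, 0.0 m³/s; ΣQ_DR = 455.0 m³/s.
V = ΣQ_DR · Δt = 455.0 × 1800 s = 8.190 × 10^5 m³.
Over A = 27.5 km², depth = V / A = 29.8 mm.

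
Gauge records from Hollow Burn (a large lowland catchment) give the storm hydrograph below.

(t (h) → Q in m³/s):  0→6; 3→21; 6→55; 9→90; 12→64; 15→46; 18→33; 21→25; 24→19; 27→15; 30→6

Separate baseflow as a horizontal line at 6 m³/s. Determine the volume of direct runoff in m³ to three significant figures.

Direct-runoff ordinates (Q − Q_b): 0.0, 15.0, 49.0, 84.0, 58.0, 40.0, 27.0, 19.0, 13.0, 9.0, 0.0 m³/s.
ΣQ_DR = 314.0 m³/s.
With Δt = 3 h = 10800 s, V = ΣQ_DR · Δt = 314.0 × 10800 = 3.39 × 10^6 m³.

V ≈ 3.39 × 10^6 m³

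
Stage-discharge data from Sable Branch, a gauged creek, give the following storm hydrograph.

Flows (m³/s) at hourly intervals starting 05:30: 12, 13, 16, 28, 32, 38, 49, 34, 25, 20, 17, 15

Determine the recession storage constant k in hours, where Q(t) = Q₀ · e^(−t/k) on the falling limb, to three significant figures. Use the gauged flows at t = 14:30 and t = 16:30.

k ≈ 6.95 h

On the falling limb, Q drops from 20 to 15 m³/s between t = 14:30 and t = 16:30 (Δt = 2 h).
k = −Δt / ln(Q₂/Q₁) = −2 / ln(15/20) = 6.95 h.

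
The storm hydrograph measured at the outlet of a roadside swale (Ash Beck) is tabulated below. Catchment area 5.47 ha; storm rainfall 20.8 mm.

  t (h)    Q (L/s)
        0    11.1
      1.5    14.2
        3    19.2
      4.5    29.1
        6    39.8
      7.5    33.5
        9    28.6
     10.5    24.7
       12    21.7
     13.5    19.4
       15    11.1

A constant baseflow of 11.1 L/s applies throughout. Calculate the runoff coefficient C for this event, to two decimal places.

C ≈ 0.62

ΣQ_DR = 130.3 L/s; V = ΣQ_DR·Δt = 7.036 × 10^5 L.
Runoff depth d = V / A = 12.86 mm.
C = d / P = 12.86 / 20.8 = 0.62.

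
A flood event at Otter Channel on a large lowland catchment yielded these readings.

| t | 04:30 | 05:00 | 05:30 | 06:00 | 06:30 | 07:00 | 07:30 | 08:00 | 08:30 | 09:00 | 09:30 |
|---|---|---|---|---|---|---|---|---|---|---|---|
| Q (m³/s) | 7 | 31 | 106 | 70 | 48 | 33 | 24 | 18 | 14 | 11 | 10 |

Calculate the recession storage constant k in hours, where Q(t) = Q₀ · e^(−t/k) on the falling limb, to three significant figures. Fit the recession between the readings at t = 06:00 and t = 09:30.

On the falling limb, Q drops from 70 to 10 m³/s between t = 06:00 and t = 09:30 (Δt = 3.5 h).
k = −Δt / ln(Q₂/Q₁) = −3.5 / ln(10/70) = 1.80 h.

k ≈ 1.80 h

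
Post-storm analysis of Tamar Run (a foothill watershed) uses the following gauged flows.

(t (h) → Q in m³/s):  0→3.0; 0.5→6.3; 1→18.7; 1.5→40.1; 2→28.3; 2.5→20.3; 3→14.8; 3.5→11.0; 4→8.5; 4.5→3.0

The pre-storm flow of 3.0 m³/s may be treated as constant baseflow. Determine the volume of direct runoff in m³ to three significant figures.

V ≈ 2.23 × 10^5 m³

Direct-runoff ordinates (Q − Q_b): 0.0, 3.3, 15.7, 37.1, 25.3, 17.3, 11.8, 8.0, 5.5, 0.0 m³/s.
ΣQ_DR = 124.0 m³/s.
With Δt = 0.5 h = 1800 s, V = ΣQ_DR · Δt = 124.0 × 1800 = 2.23 × 10^5 m³.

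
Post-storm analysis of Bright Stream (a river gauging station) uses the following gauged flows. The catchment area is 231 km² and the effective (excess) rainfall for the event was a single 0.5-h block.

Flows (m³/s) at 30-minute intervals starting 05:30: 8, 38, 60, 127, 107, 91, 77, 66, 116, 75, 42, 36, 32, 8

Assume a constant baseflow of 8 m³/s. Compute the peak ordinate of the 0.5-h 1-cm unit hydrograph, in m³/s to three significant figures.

U_p ≈ 198 m³/s

Direct runoff: 0.0, 30.0, 52.0, 119.0, 99.0, 83.0, 69.0, 58.0, 108.0, 67.0, 34.0, 28.0, 24.0, 0.0 m³/s; ΣQ_DR = 771.0 m³/s, peak = 119.0 m³/s.
Runoff depth d = ΣQ_DR·Δt / A = 771.0 × 1800 / (231 km²) = 6.008 mm.
The 1-cm UH is the DRH scaled by (10 mm)/d, so U_p = 119.0 × 10/6.008 = 198 m³/s.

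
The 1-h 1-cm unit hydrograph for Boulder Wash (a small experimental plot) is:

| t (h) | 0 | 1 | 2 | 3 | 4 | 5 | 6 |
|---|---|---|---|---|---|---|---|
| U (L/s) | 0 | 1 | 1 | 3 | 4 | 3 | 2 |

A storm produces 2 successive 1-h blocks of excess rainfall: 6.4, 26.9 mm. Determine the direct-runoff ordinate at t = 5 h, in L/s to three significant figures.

By discrete convolution, Q_j = Σ (P_i / 10 mm) · U_{j−i}.
At t = 5 h (j=5): Q = (6.4/10)·3 + (26.9/10)·4 = 12.7 L/s.

Q ≈ 12.7 L/s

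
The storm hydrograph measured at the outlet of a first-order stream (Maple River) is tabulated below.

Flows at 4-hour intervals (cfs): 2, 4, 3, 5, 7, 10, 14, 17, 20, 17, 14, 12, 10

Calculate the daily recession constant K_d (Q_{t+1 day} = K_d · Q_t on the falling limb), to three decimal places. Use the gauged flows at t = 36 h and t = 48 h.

K_d ≈ 0.346

Between t = 36 h and t = 48 h the flow falls from 17 to 10 cfs over 3×4 h = 12 h.
Per-interval ratio K = (10/17)^(1/3) = 0.8379; K_d = K^(24/4) = 0.346.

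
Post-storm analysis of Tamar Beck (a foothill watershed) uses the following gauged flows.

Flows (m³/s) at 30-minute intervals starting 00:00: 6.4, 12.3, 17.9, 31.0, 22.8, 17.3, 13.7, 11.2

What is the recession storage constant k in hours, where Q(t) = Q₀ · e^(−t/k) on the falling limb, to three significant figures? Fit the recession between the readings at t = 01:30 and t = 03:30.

k ≈ 1.96 h

On the falling limb, Q drops from 31.0 to 11.2 m³/s between t = 01:30 and t = 03:30 (Δt = 2 h).
k = −Δt / ln(Q₂/Q₁) = −2 / ln(11.2/31.0) = 1.96 h.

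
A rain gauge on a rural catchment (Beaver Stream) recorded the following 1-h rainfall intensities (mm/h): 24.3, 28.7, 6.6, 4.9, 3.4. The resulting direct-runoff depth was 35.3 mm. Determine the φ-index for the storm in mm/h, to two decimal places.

φ ≈ 8.85 mm/h

Only the 2 blocks with intensity above φ contribute runoff: 24.3, 28.7 mm/h.
Σ(I−φ)·Δt = d  ⇒  (24.3+28.7 − 2φ)·1 = 35.3
φ = (53.00 − 35.3/1) / 2 = 8.85 mm/h.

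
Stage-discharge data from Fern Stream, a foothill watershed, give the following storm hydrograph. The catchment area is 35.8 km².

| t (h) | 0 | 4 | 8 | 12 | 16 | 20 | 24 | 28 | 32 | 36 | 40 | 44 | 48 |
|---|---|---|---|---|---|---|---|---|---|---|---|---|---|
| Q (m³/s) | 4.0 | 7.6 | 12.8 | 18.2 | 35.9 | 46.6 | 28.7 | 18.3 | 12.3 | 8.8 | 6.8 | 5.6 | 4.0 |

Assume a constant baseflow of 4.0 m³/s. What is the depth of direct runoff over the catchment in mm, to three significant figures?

d ≈ 63.4 mm

Direct runoff: 0.0, 3.6, 8.8, 14.2, 31.9, 42.6, 24.7, 14.3, 8.3, 4.8, 2.8, 1.6, 0.0 m³/s; ΣQ_DR = 157.6 m³/s.
V = ΣQ_DR · Δt = 157.6 × 14400 s = 2.269 × 10^6 m³.
Over A = 35.8 km², depth = V / A = 63.4 mm.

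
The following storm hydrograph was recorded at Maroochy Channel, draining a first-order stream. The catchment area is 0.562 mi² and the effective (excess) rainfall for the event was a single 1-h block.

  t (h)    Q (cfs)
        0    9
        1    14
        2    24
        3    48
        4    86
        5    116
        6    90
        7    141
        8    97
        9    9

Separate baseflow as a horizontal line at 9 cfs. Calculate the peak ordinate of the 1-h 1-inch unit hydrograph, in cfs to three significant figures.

Direct runoff: 0.0, 5.0, 15.0, 39.0, 77.0, 107.0, 81.0, 132.0, 88.0, 0.0 cfs; ΣQ_DR = 544.0 cfs, peak = 132.0 cfs.
Runoff depth d = ΣQ_DR·Δt / A = 544.0 × 3600 / (0.562 mi²) = 1.500 in.
The 1-inch UH is the DRH scaled by (1 in)/d, so U_p = 132.0 × 1/1.500 = 88.0 cfs.

U_p ≈ 88.0 cfs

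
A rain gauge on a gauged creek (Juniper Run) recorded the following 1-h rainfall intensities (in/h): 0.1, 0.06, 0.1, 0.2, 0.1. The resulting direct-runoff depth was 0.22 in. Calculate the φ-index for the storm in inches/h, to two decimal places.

φ ≈ 0.07 in/h

Only the 4 blocks with intensity above φ contribute runoff: 0.1, 0.1, 0.2, 0.1 in/h.
Σ(I−φ)·Δt = d  ⇒  (0.1+0.1+0.2+0.1 − 4φ)·1 = 0.22
φ = (0.5000 − 0.22/1) / 4 = 0.07 in/h.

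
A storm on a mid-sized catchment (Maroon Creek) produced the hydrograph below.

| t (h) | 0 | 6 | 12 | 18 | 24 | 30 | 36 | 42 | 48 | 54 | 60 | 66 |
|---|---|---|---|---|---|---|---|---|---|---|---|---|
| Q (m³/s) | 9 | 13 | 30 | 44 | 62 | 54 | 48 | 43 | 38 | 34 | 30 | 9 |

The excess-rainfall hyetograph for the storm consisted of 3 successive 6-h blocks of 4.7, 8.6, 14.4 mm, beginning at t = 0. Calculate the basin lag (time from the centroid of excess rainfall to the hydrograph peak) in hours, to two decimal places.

Centroid of excess rainfall: t_c = Σ P_i·t̄_i / ΣP_i = 11.1011 h (block centres at 3, 9, 15 h).
Hydrograph peak occurs at t = 24 h, so basin lag t_L = 24 − 11.1011 = 12.90 h.

t_L ≈ 12.90 h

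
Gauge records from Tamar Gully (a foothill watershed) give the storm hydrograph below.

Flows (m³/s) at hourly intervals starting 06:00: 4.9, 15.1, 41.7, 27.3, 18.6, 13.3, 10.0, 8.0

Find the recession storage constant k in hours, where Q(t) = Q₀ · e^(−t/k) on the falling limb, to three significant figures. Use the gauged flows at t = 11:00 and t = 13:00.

k ≈ 3.93 h

On the falling limb, Q drops from 13.3 to 8.0 m³/s between t = 11:00 and t = 13:00 (Δt = 2 h).
k = −Δt / ln(Q₂/Q₁) = −2 / ln(8.0/13.3) = 3.93 h.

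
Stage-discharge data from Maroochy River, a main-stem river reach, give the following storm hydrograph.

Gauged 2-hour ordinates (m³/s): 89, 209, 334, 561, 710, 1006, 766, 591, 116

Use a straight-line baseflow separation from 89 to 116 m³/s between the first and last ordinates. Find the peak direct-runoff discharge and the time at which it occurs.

Q_p = 900.12 m³/s at t = 10 h

Subtracting baseflow gives direct-runoff ordinates: 0.00, 116.62, 238.25, 461.88, 607.50, 900.12, 656.75, 478.38, 0.00 m³/s.
The maximum is 900.12 m³/s, occurring at the reading for t = 10 h.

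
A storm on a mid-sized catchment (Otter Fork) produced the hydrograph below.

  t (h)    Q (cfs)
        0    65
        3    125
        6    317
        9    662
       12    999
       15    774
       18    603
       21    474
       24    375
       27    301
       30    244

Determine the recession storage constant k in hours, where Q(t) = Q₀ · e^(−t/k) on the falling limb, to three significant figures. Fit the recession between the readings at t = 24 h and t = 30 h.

On the falling limb, Q drops from 375 to 244 cfs between t = 24 h and t = 30 h (Δt = 6 h).
k = −Δt / ln(Q₂/Q₁) = −6 / ln(244/375) = 14.0 h.

k ≈ 14.0 h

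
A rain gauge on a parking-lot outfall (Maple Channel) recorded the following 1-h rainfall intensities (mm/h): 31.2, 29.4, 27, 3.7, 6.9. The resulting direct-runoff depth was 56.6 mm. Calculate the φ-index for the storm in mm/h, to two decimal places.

φ ≈ 10.33 mm/h

Only the 3 blocks with intensity above φ contribute runoff: 31.2, 29.4, 27 mm/h.
Σ(I−φ)·Δt = d  ⇒  (31.2+29.4+27 − 3φ)·1 = 56.6
φ = (87.60 − 56.6/1) / 3 = 10.33 mm/h.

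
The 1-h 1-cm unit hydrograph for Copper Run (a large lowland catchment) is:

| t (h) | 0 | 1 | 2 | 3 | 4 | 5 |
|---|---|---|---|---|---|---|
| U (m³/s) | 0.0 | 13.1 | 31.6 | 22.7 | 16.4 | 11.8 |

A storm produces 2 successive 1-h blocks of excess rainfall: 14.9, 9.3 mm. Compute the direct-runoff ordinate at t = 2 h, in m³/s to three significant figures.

Q ≈ 59.3 m³/s

By discrete convolution, Q_j = Σ (P_i / 10 mm) · U_{j−i}.
At t = 2 h (j=2): Q = (14.9/10)·31.6 + (9.3/10)·13.1 = 59.3 m³/s.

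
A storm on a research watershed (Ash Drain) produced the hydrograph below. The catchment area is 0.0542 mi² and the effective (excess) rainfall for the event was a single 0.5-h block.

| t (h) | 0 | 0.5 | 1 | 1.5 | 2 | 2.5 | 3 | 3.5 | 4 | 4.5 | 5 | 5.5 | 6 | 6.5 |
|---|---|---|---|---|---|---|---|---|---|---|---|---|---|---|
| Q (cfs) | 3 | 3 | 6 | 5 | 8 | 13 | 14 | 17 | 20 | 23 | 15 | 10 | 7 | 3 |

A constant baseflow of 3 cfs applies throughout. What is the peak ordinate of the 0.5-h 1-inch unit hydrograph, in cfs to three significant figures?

U_p ≈ 13.3 cfs

Direct runoff: 0.0, 0.0, 3.0, 2.0, 5.0, 10.0, 11.0, 14.0, 17.0, 20.0, 12.0, 7.0, 4.0, 0.0 cfs; ΣQ_DR = 105.0 cfs, peak = 20.0 cfs.
Runoff depth d = ΣQ_DR·Δt / A = 105.0 × 1800 / (0.0542 mi²) = 1.501 in.
The 1-inch UH is the DRH scaled by (1 in)/d, so U_p = 20.0 × 1/1.501 = 13.3 cfs.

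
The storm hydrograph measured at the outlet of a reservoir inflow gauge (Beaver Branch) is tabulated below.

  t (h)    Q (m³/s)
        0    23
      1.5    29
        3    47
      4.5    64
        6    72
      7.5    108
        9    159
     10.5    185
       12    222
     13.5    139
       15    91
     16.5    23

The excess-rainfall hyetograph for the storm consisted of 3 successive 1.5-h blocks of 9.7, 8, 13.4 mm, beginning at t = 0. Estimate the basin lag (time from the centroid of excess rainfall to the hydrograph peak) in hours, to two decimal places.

t_L ≈ 9.57 h

Centroid of excess rainfall: t_c = Σ P_i·t̄_i / ΣP_i = 2.4285 h (block centres at 0.75, 2.25, 3.75 h).
Hydrograph peak occurs at t = 12 h, so basin lag t_L = 12 − 2.4285 = 9.57 h.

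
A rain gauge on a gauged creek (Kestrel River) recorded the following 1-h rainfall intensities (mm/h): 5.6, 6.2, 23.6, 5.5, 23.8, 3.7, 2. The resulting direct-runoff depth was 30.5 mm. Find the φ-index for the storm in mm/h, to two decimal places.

Only the 2 blocks with intensity above φ contribute runoff: 23.6, 23.8 mm/h.
Σ(I−φ)·Δt = d  ⇒  (23.6+23.8 − 2φ)·1 = 30.5
φ = (47.40 − 30.5/1) / 2 = 8.45 mm/h.

φ ≈ 8.45 mm/h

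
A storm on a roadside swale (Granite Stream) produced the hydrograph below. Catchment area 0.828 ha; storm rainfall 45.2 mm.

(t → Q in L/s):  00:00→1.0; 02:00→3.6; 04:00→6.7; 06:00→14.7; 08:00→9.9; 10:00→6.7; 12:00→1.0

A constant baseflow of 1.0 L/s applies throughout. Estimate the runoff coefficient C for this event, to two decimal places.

C ≈ 0.70

ΣQ_DR = 36.60 L/s; V = ΣQ_DR·Δt = 2.635 × 10^5 L.
Runoff depth d = V / A = 31.83 mm.
C = d / P = 31.83 / 45.2 = 0.70.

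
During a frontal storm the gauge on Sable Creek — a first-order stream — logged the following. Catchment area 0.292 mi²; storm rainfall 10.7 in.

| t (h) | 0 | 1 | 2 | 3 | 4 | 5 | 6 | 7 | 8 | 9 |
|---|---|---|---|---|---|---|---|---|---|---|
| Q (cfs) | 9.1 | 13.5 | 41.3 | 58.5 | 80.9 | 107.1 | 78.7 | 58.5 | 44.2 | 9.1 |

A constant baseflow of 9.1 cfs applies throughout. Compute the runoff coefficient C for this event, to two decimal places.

ΣQ_DR = 409.9 cfs; V = ΣQ_DR·Δt = 1.476 × 10^6 ft³.
Runoff depth d = V / A = 2.175 in.
C = d / P = 2.175 / 10.7 = 0.20.

C ≈ 0.20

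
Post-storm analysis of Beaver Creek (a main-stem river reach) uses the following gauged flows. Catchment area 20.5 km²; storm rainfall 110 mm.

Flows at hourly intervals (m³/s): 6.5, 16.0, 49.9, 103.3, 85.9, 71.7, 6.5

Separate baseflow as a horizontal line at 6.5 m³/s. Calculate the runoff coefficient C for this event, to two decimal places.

C ≈ 0.47

ΣQ_DR = 294.3 m³/s; V = ΣQ_DR·Δt = 1.059 × 10^6 m³.
Runoff depth d = V / A = 51.68 mm.
C = d / P = 51.68 / 110 = 0.47.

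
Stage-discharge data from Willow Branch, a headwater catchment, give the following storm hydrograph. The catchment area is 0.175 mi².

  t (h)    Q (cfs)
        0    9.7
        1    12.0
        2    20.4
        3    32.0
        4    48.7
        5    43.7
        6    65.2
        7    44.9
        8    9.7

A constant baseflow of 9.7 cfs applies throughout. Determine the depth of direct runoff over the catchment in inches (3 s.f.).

Direct runoff: 0.0, 2.3, 10.7, 22.3, 39.0, 34.0, 55.5, 35.2, 0.0 cfs; ΣQ_DR = 199.0 cfs.
V = ΣQ_DR · Δt = 199.0 × 3600 s = 7.164 × 10^5 ft³.
Over A = 0.175 mi², depth = V / A = 1.76 in.

d ≈ 1.76 in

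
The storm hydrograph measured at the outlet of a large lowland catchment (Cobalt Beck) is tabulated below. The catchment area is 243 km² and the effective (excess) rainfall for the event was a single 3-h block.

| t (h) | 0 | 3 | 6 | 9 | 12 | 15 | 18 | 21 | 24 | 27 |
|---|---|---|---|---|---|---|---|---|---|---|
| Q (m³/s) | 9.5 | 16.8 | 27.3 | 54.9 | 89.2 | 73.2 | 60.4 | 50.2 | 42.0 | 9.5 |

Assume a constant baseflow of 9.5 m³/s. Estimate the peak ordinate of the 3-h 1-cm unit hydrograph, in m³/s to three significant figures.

U_p ≈ 53.1 m³/s

Direct runoff: 0.0, 7.3, 17.8, 45.4, 79.7, 63.7, 50.9, 40.7, 32.5, 0.0 m³/s; ΣQ_DR = 338.0 m³/s, peak = 79.7 m³/s.
Runoff depth d = ΣQ_DR·Δt / A = 338.0 × 10800 / (243 km²) = 15.02 mm.
The 1-cm UH is the DRH scaled by (10 mm)/d, so U_p = 79.7 × 10/15.02 = 53.1 m³/s.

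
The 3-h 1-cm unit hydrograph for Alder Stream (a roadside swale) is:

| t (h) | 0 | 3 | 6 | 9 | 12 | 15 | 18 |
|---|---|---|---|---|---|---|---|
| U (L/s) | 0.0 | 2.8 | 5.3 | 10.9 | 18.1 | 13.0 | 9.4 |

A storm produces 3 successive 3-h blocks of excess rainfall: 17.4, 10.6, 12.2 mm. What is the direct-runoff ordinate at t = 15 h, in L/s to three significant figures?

Q ≈ 55.1 L/s

By discrete convolution, Q_j = Σ (P_i / 10 mm) · U_{j−i}.
At t = 15 h (j=5): Q = (17.4/10)·13.0 + (10.6/10)·18.1 + (12.2/10)·10.9 = 55.1 L/s.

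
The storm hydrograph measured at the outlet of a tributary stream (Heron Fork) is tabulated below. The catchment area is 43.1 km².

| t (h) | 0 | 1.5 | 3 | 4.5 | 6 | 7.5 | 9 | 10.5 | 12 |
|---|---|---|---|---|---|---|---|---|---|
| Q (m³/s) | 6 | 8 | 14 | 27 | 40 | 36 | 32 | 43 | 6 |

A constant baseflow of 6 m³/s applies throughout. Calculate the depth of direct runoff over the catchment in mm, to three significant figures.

Direct runoff: 0.0, 2.0, 8.0, 21.0, 34.0, 30.0, 26.0, 37.0, 0.0 m³/s; ΣQ_DR = 158.0 m³/s.
V = ΣQ_DR · Δt = 158.0 × 5400 s = 8.532 × 10^5 m³.
Over A = 43.1 km², depth = V / A = 19.8 mm.

d ≈ 19.8 mm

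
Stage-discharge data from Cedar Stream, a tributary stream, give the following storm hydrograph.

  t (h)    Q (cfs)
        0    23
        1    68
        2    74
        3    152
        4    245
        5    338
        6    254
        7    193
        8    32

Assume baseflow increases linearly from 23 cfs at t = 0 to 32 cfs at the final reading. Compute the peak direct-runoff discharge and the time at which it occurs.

Subtracting baseflow gives direct-runoff ordinates: 0.00, 43.88, 48.75, 125.62, 217.50, 309.38, 224.25, 162.12, 0.00 cfs.
The maximum is 309.38 cfs, occurring at the reading for t = 5 h.

Q_p = 309.38 cfs at t = 5 h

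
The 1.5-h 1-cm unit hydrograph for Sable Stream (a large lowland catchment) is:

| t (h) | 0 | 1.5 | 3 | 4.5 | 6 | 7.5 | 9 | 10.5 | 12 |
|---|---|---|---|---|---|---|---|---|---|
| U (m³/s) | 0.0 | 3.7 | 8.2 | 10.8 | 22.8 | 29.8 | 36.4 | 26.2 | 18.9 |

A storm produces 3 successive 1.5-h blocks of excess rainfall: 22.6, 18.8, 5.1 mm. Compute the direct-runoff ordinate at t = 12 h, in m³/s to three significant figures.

By discrete convolution, Q_j = Σ (P_i / 10 mm) · U_{j−i}.
At t = 12 h (j=8): Q = (22.6/10)·18.9 + (18.8/10)·26.2 + (5.1/10)·36.4 = 111 m³/s.

Q ≈ 111 m³/s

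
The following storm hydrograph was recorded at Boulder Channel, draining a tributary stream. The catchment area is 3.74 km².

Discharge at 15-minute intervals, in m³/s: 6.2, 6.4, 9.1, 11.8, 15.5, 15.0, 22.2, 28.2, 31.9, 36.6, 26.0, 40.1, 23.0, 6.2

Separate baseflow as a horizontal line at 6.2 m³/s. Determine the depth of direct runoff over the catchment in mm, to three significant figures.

d ≈ 46.1 mm

Direct runoff: 0.0, 0.2, 2.9, 5.6, 9.3, 8.8, 16.0, 22.0, 25.7, 30.4, 19.8, 33.9, 16.8, 0.0 m³/s; ΣQ_DR = 191.4 m³/s.
V = ΣQ_DR · Δt = 191.4 × 900 s = 1.723 × 10^5 m³.
Over A = 3.74 km², depth = V / A = 46.1 mm.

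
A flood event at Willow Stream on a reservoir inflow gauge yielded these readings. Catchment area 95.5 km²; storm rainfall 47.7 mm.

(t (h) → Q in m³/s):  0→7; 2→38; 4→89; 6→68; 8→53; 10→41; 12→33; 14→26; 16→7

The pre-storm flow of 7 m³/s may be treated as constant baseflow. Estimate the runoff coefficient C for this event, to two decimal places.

ΣQ_DR = 299.0 m³/s; V = ΣQ_DR·Δt = 2.153 × 10^6 m³.
Runoff depth d = V / A = 22.54 mm.
C = d / P = 22.54 / 47.7 = 0.47.

C ≈ 0.47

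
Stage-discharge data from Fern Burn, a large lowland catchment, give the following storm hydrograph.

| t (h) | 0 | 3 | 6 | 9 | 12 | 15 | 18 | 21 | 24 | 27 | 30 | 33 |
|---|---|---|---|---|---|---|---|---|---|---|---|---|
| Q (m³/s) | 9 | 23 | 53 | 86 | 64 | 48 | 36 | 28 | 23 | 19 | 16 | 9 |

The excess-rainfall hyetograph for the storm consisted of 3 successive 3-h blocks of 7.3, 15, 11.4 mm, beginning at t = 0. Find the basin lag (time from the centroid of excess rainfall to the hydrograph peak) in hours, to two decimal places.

t_L ≈ 4.14 h

Centroid of excess rainfall: t_c = Σ P_i·t̄_i / ΣP_i = 4.8650 h (block centres at 1.5, 4.5, 7.5 h).
Hydrograph peak occurs at t = 9 h, so basin lag t_L = 9 − 4.8650 = 4.14 h.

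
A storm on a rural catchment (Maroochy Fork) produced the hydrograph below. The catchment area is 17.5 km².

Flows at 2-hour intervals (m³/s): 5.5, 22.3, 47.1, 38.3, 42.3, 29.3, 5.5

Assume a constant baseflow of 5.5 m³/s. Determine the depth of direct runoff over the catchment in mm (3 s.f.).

Direct runoff: 0.0, 16.8, 41.6, 32.8, 36.8, 23.8, 0.0 m³/s; ΣQ_DR = 151.8 m³/s.
V = ΣQ_DR · Δt = 151.8 × 7200 s = 1.093 × 10^6 m³.
Over A = 17.5 km², depth = V / A = 62.5 mm.

d ≈ 62.5 mm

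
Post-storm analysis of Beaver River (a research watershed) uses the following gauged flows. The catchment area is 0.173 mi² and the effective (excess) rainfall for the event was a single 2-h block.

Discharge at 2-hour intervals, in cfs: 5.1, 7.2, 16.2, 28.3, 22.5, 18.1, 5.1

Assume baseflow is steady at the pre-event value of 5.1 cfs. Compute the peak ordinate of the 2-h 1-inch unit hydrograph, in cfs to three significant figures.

U_p ≈ 19.4 cfs

Direct runoff: 0.0, 2.1, 11.1, 23.2, 17.4, 13.0, 0.0 cfs; ΣQ_DR = 66.80 cfs, peak = 23.2 cfs.
Runoff depth d = ΣQ_DR·Δt / A = 66.80 × 7200 / (0.173 mi²) = 1.197 in.
The 1-inch UH is the DRH scaled by (1 in)/d, so U_p = 23.2 × 1/1.197 = 19.4 cfs.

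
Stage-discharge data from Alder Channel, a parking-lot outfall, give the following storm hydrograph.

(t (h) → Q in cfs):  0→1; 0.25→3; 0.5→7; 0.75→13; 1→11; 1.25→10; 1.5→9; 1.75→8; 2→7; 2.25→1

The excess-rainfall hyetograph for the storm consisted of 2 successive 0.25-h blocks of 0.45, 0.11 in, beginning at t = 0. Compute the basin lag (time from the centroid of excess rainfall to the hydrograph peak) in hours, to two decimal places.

Centroid of excess rainfall: t_c = Σ P_i·t̄_i / ΣP_i = 0.1741 h (block centres at 0.125, 0.375 h).
Hydrograph peak occurs at t = 0.75 h, so basin lag t_L = 0.75 − 0.1741 = 0.58 h.

t_L ≈ 0.58 h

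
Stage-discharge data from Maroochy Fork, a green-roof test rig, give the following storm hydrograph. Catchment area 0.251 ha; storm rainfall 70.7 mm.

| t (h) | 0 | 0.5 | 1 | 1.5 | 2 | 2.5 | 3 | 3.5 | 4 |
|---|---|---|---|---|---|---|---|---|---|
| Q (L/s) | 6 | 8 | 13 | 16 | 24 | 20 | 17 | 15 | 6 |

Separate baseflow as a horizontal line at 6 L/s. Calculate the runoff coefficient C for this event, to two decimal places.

ΣQ_DR = 71.00 L/s; V = ΣQ_DR·Δt = 1.278 × 10^5 L.
Runoff depth d = V / A = 50.92 mm.
C = d / P = 50.92 / 70.7 = 0.72.

C ≈ 0.72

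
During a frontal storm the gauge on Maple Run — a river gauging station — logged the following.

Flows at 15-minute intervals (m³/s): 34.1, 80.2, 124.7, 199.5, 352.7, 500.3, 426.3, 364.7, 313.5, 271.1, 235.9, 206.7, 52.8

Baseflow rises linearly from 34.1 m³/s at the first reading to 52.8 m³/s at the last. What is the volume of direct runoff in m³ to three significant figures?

V ≈ 2.34 × 10^6 m³

Direct-runoff ordinates (Q − Q_b): 0.00, 44.54, 87.48, 160.72, 312.37, 458.41, 382.85, 319.69, 266.93, 222.97, 186.22, 155.46, 0.00 m³/s.
ΣQ_DR = 2598 m³/s.
With Δt = 0.25 h = 900 s, V = ΣQ_DR · Δt = 2598 × 900 = 2.34 × 10^6 m³.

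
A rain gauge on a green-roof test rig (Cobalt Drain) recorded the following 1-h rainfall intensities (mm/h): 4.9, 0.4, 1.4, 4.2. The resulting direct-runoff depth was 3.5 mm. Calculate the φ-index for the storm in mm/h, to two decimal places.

Only the 2 blocks with intensity above φ contribute runoff: 4.9, 4.2 mm/h.
Σ(I−φ)·Δt = d  ⇒  (4.9+4.2 − 2φ)·1 = 3.5
φ = (9.100 − 3.5/1) / 2 = 2.80 mm/h.

φ ≈ 2.80 mm/h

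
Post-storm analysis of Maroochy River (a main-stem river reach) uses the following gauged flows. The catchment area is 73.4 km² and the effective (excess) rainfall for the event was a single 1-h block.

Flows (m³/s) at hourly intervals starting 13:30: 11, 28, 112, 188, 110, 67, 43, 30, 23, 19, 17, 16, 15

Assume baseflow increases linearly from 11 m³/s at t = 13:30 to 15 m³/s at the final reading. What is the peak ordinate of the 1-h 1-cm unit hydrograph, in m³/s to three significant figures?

U_p ≈ 70.4 m³/s

Direct runoff: 0.00, 16.67, 100.33, 176.00, 97.67, 54.33, 30.00, 16.67, 9.33, 5.00, 2.67, 1.33, 0.00 m³/s; ΣQ_DR = 510.0 m³/s, peak = 176.00 m³/s.
Runoff depth d = ΣQ_DR·Δt / A = 510.0 × 3600 / (73.4 km²) = 25.01 mm.
The 1-cm UH is the DRH scaled by (10 mm)/d, so U_p = 176.00 × 10/25.01 = 70.4 m³/s.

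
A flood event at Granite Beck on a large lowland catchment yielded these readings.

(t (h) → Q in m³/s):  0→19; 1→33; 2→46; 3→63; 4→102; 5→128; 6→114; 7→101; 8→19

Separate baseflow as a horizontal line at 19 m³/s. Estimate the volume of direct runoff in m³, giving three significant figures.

Direct-runoff ordinates (Q − Q_b): 0.0, 14.0, 27.0, 44.0, 83.0, 109.0, 95.0, 82.0, 0.0 m³/s.
ΣQ_DR = 454.0 m³/s.
With Δt = 1 h = 3600 s, V = ΣQ_DR · Δt = 454.0 × 3600 = 1.63 × 10^6 m³.

V ≈ 1.63 × 10^6 m³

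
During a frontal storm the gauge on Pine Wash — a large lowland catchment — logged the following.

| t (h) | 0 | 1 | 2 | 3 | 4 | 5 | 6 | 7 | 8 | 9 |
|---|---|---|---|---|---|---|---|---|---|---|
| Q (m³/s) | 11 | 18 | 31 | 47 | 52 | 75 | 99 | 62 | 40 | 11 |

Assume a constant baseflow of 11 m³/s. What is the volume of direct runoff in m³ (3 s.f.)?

V ≈ 1.21 × 10^6 m³

Direct-runoff ordinates (Q − Q_b): 0.0, 7.0, 20.0, 36.0, 41.0, 64.0, 88.0, 51.0, 29.0, 0.0 m³/s.
ΣQ_DR = 336.0 m³/s.
With Δt = 1 h = 3600 s, V = ΣQ_DR · Δt = 336.0 × 3600 = 1.21 × 10^6 m³.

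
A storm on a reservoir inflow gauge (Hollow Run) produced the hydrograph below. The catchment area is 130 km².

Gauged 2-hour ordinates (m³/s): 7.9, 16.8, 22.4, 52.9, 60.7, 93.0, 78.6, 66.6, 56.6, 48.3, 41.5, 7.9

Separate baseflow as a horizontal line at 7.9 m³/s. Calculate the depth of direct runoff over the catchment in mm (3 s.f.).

d ≈ 25.4 mm

Direct runoff: 0.0, 8.9, 14.5, 45.0, 52.8, 85.1, 70.7, 58.7, 48.7, 40.4, 33.6, 0.0 m³/s; ΣQ_DR = 458.4 m³/s.
V = ΣQ_DR · Δt = 458.4 × 7200 s = 3.300 × 10^6 m³.
Over A = 130 km², depth = V / A = 25.4 mm.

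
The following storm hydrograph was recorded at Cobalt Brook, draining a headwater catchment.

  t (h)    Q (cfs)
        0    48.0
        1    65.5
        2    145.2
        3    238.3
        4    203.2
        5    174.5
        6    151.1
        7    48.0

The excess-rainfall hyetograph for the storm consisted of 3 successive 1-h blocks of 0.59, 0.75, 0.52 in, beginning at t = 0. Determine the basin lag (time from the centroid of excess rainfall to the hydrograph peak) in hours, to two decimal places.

Centroid of excess rainfall: t_c = Σ P_i·t̄_i / ΣP_i = 1.4624 h (block centres at 0.5, 1.5, 2.5 h).
Hydrograph peak occurs at t = 3 h, so basin lag t_L = 3 − 1.4624 = 1.54 h.

t_L ≈ 1.54 h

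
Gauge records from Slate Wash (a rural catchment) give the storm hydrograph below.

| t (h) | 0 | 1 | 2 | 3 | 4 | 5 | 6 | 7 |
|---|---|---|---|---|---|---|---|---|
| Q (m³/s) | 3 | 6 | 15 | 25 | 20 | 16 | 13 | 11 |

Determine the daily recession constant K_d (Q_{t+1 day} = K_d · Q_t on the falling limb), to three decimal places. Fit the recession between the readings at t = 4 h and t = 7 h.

Between t = 4 h and t = 7 h the flow falls from 20 to 11 m³/s over 3×1 h = 3 h.
Per-interval ratio K = (11/20)^(1/3) = 0.8193; K_d = K^(24/1) = 0.008.

K_d ≈ 0.008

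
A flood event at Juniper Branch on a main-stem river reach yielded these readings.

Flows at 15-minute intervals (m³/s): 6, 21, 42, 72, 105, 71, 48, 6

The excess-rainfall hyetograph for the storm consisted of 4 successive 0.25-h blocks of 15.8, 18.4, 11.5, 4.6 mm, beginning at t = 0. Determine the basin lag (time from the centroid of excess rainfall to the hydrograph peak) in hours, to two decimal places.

Centroid of excess rainfall: t_c = Σ P_i·t̄_i / ΣP_i = 0.3994 h (block centres at 0.125, 0.375, 0.625, 0.875 h).
Hydrograph peak occurs at t = 1 h, so basin lag t_L = 1 − 0.3994 = 0.60 h.

t_L ≈ 0.60 h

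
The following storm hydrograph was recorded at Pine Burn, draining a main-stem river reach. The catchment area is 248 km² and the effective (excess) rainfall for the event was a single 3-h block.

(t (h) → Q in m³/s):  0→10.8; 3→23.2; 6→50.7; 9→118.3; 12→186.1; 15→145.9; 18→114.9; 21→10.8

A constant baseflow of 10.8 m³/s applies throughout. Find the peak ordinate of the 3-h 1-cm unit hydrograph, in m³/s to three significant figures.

U_p ≈ 70.1 m³/s

Direct runoff: 0.0, 12.4, 39.9, 107.5, 175.3, 135.1, 104.1, 0.0 m³/s; ΣQ_DR = 574.3 m³/s, peak = 175.3 m³/s.
Runoff depth d = ΣQ_DR·Δt / A = 574.3 × 10800 / (248 km²) = 25.01 mm.
The 1-cm UH is the DRH scaled by (10 mm)/d, so U_p = 175.3 × 10/25.01 = 70.1 m³/s.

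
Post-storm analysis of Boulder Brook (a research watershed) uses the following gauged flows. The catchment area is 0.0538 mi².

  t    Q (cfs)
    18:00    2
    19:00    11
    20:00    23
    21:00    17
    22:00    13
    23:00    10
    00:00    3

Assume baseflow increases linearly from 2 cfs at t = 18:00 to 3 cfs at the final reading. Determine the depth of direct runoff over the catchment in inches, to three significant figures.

d ≈ 1.77 in

Direct runoff: 0.00, 8.83, 20.67, 14.50, 10.33, 7.17, 0.00 cfs; ΣQ_DR = 61.50 cfs.
V = ΣQ_DR · Δt = 61.50 × 3600 s = 2.214 × 10^5 ft³.
Over A = 0.0538 mi², depth = V / A = 1.77 in.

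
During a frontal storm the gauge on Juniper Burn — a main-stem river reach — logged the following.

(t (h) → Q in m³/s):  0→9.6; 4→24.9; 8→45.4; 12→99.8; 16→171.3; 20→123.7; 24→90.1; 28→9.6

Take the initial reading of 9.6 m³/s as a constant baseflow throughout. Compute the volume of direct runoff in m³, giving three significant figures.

V ≈ 7.17 × 10^6 m³

Direct-runoff ordinates (Q − Q_b): 0.0, 15.3, 35.8, 90.2, 161.7, 114.1, 80.5, 0.0 m³/s.
ΣQ_DR = 497.6 m³/s.
With Δt = 4 h = 14400 s, V = ΣQ_DR · Δt = 497.6 × 14400 = 7.17 × 10^6 m³.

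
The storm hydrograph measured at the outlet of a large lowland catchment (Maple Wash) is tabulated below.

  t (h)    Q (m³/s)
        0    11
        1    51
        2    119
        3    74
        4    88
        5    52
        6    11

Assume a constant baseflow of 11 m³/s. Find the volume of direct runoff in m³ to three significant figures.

Direct-runoff ordinates (Q − Q_b): 0.0, 40.0, 108.0, 63.0, 77.0, 41.0, 0.0 m³/s.
ΣQ_DR = 329.0 m³/s.
With Δt = 1 h = 3600 s, V = ΣQ_DR · Δt = 329.0 × 3600 = 1.18 × 10^6 m³.

V ≈ 1.18 × 10^6 m³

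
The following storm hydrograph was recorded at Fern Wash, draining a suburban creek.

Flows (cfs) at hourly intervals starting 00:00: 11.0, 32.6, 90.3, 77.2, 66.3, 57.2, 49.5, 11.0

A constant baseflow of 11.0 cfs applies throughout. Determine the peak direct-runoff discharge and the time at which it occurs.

Subtracting baseflow gives direct-runoff ordinates: 0.0, 21.6, 79.3, 66.2, 55.3, 46.2, 38.5, 0.0 cfs.
The maximum is 79.3 cfs, occurring at the reading for t = 02:00.

Q_p = 79.3 cfs at t = 02:00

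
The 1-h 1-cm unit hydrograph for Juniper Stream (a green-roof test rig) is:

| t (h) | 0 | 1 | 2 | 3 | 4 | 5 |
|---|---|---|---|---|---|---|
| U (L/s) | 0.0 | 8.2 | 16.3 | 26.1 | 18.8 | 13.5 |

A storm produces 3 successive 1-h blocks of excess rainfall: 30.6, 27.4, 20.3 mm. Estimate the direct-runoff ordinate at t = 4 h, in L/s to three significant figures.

By discrete convolution, Q_j = Σ (P_i / 10 mm) · U_{j−i}.
At t = 4 h (j=4): Q = (30.6/10)·18.8 + (27.4/10)·26.1 + (20.3/10)·16.3 = 162 L/s.

Q ≈ 162 L/s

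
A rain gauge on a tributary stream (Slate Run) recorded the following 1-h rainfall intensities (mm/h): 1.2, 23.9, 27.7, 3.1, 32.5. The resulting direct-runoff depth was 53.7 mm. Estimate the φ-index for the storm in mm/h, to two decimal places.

Only the 3 blocks with intensity above φ contribute runoff: 23.9, 27.7, 32.5 mm/h.
Σ(I−φ)·Δt = d  ⇒  (23.9+27.7+32.5 − 3φ)·1 = 53.7
φ = (84.10 − 53.7/1) / 3 = 10.13 mm/h.

φ ≈ 10.13 mm/h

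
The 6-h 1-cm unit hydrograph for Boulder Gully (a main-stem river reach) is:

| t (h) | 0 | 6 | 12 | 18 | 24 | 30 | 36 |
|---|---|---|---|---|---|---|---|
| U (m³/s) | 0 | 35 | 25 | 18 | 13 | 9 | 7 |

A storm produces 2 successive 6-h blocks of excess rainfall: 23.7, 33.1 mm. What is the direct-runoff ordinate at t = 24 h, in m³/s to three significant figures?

By discrete convolution, Q_j = Σ (P_i / 10 mm) · U_{j−i}.
At t = 24 h (j=4): Q = (23.7/10)·13 + (33.1/10)·18 = 90.4 m³/s.

Q ≈ 90.4 m³/s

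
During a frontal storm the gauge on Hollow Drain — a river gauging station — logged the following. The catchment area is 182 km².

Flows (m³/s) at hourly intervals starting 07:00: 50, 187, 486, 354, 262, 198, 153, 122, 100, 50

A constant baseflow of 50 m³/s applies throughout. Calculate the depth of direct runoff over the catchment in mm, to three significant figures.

d ≈ 28.9 mm

Direct runoff: 0.0, 137.0, 436.0, 304.0, 212.0, 148.0, 103.0, 72.0, 50.0, 0.0 m³/s; ΣQ_DR = 1462 m³/s.
V = ΣQ_DR · Δt = 1462 × 3600 s = 5.263 × 10^6 m³.
Over A = 182 km², depth = V / A = 28.9 mm.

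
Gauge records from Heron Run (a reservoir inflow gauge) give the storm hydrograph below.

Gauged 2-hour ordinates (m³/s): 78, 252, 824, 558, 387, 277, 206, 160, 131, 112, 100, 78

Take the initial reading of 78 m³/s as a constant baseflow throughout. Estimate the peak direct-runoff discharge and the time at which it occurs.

Q_p = 746.0 m³/s at t = 4 h

Subtracting baseflow gives direct-runoff ordinates: 0.0, 174.0, 746.0, 480.0, 309.0, 199.0, 128.0, 82.0, 53.0, 34.0, 22.0, 0.0 m³/s.
The maximum is 746.0 m³/s, occurring at the reading for t = 4 h.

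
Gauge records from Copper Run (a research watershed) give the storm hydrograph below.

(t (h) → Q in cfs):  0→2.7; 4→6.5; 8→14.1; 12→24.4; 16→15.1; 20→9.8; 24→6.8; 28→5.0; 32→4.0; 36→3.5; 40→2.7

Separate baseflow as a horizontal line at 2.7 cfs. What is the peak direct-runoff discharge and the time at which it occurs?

Subtracting baseflow gives direct-runoff ordinates: 0.0, 3.8, 11.4, 21.7, 12.4, 7.1, 4.1, 2.3, 1.3, 0.8, 0.0 cfs.
The maximum is 21.7 cfs, occurring at the reading for t = 12 h.

Q_p = 21.7 cfs at t = 12 h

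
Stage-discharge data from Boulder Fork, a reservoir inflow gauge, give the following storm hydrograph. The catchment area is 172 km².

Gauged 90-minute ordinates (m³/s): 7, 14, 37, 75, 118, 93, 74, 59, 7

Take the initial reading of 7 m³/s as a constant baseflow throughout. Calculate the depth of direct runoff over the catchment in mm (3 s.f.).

Direct runoff: 0.0, 7.0, 30.0, 68.0, 111.0, 86.0, 67.0, 52.0, 0.0 m³/s; ΣQ_DR = 421.0 m³/s.
V = ΣQ_DR · Δt = 421.0 × 5400 s = 2.273 × 10^6 m³.
Over A = 172 km², depth = V / A = 13.2 mm.

d ≈ 13.2 mm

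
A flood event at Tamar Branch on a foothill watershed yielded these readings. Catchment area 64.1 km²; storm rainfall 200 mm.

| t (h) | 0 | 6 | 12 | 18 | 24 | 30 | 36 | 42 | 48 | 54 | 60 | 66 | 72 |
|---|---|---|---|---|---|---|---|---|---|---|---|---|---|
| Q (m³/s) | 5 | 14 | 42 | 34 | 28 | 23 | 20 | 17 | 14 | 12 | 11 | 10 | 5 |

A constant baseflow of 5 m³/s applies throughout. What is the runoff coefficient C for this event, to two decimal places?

ΣQ_DR = 170.0 m³/s; V = ΣQ_DR·Δt = 3.672 × 10^6 m³.
Runoff depth d = V / A = 57.29 mm.
C = d / P = 57.29 / 200 = 0.29.

C ≈ 0.29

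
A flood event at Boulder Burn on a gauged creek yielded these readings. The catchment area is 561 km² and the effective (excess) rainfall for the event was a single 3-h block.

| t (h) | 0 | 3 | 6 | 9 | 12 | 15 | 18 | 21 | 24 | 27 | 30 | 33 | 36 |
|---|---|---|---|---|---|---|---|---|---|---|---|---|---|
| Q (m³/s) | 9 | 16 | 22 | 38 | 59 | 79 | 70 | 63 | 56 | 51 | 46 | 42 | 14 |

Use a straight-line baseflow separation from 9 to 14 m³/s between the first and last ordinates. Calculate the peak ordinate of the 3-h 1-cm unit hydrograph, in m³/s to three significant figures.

Direct runoff: 0.00, 6.58, 12.17, 27.75, 48.33, 67.92, 58.50, 51.08, 43.67, 38.25, 32.83, 28.42, 0.00 m³/s; ΣQ_DR = 415.5 m³/s, peak = 67.92 m³/s.
Runoff depth d = ΣQ_DR·Δt / A = 415.5 × 10800 / (561 km²) = 7.999 mm.
The 1-cm UH is the DRH scaled by (10 mm)/d, so U_p = 67.92 × 10/7.999 = 84.9 m³/s.

U_p ≈ 84.9 m³/s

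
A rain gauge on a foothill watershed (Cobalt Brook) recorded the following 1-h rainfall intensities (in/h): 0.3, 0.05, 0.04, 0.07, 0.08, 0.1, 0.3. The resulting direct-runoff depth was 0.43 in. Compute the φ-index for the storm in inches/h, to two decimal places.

Only the 3 blocks with intensity above φ contribute runoff: 0.3, 0.1, 0.3 in/h.
Σ(I−φ)·Δt = d  ⇒  (0.3+0.1+0.3 − 3φ)·1 = 0.43
φ = (0.7000 − 0.43/1) / 3 = 0.09 in/h.

φ ≈ 0.09 in/h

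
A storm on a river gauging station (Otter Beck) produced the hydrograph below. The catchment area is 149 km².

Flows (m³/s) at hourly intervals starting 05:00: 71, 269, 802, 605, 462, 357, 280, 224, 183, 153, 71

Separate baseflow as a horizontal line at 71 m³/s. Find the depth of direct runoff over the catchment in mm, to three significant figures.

d ≈ 65.1 mm

Direct runoff: 0.0, 198.0, 731.0, 534.0, 391.0, 286.0, 209.0, 153.0, 112.0, 82.0, 0.0 m³/s; ΣQ_DR = 2696 m³/s.
V = ΣQ_DR · Δt = 2696 × 3600 s = 9.706 × 10^6 m³.
Over A = 149 km², depth = V / A = 65.1 mm.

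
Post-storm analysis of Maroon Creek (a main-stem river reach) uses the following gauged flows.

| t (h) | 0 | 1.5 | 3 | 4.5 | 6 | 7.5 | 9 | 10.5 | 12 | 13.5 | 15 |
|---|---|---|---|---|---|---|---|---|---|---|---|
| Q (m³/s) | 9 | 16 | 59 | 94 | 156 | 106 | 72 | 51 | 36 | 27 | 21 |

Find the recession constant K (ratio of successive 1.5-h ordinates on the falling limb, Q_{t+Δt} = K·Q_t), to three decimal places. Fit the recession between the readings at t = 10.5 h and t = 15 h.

Using the recession-limb readings at t = 10.5 h and t = 15 h: Q falls from 51 to 21 m³/s over 3 intervals.
K = (Q₂/Q₁)^(1/3) = (21/51)^(1/3) = 0.744.

K ≈ 0.744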